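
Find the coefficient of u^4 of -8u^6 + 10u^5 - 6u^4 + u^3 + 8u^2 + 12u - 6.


Read off the coefficient of u^4: -6


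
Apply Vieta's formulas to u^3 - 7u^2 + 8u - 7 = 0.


Monic cubic u^3+bu^2+cu+d=0: sum=-b, pairwise sum=c, product=-d.
b=-7, c=8, d=-7
r1+r2+r3 = 7
r1r2+r1r3+r2r3 = 8
r1r2r3 = 7


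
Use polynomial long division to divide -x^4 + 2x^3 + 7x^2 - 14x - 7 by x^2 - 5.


(-x^4 + 2x^3 + 7x^2 - 14x - 7) / (x^2 - 5)
Step 1: -x^2 * (x^2 - 5) = -x^4 + 5x^2; subtract.
Step 2: 2x * (x^2 - 5) = 2x^3 - 10x; subtract.
Step 3: 2 * (x^2 - 5) = 2x^2 - 10; subtract.
Quotient: -x^2 + 2x + 2, Remainder: -4x + 3


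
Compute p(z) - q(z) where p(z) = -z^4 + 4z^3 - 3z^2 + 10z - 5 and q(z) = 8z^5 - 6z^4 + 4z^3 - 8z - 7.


Distribute the minus sign:
  (-z^4 + 4z^3 - 3z^2 + 10z - 5)
- (8z^5 - 6z^4 + 4z^3 - 8z - 7)
Negate second polynomial: -8z^5 + 6z^4 - 4z^3 + 8z + 7
Add: -8z^5 + 5z^4 - 3z^2 + 18z + 2


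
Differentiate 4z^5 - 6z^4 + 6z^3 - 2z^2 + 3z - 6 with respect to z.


Apply the power rule term by term:
  d/dz(4z^5) = 20z^4
  d/dz(-6z^4) = -24z^3
  d/dz(6z^3) = 18z^2
  d/dz(-2z^2) = -4z
  d/dz(3z) = 3
  d/dz(-6) = 0
p'(z) = 20z^4 - 24z^3 + 18z^2 - 4z + 3


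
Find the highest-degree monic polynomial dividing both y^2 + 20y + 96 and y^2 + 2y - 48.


Factor each:
  y^2 + 20y + 96 = (y + 8)(y + 12)
  y^2 + 2y - 48 = (y + 8)(y - 6)
Common monic factor: y + 8


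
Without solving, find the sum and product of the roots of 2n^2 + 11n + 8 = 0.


For an^2+bn+c=0: sum = -b/a, product = c/a.
a=2, b=11, c=8
Sum = -(11)/2 = -11/2
Product = (8)/2 = 4


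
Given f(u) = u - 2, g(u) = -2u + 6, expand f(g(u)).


Substitute g(u) into f:
f(g(u)) = 1*(-2u + 6) + (-2)
Expand and combine: -2u + 4


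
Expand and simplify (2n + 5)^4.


Expand (2n + 5)^4 by repeated multiplication:
  (2n + 5)^2 = 4n^2 + 20n + 25
  (2n + 5)^3 = 8n^3 + 60n^2 + 150n + 125
= 16n^4 + 160n^3 + 600n^2 + 1000n + 625


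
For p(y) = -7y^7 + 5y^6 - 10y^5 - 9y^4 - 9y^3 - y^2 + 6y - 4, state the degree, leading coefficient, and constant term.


Highest power of y is 7, with coefficient -7. Constant term is -4.
Degree = 7, leading coefficient = -7, constant term = -4


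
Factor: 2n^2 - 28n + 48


Roots satisfy r1 + r2 = -b/a = 14 and r1*r2 = c/a = 24.
So r1 = 12, r2 = 2.
2n^2 - 28n + 48 = 2(n - r1)(n - r2) = 2(n - 12)(n - 2)


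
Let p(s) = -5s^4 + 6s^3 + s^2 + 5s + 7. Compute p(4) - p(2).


p(4) = -853
p(2) = -11
p(4) - p(2) = -853 + 11 = -842


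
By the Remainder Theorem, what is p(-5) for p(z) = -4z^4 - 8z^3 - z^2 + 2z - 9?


By the Remainder Theorem, the remainder equals p(-5):
  -4*(-5)^4 = -2500
  -8*(-5)^3 = 1000
  -1*(-5)^2 = -25
  2*(-5)^1 = -10
  constant: -9
Sum: -2500 + 1000 - 25 - 10 - 9 = -1544


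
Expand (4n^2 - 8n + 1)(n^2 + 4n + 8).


Distribute each term of the first polynomial:
  (4n^2)(n^2 + 4n + 8) = 4n^4 + 16n^3 + 32n^2
  (-8n)(n^2 + 4n + 8) = -8n^3 - 32n^2 - 64n
  (1)(n^2 + 4n + 8) = n^2 + 4n + 8
Sum: 4n^4 + 8n^3 + n^2 - 60n + 8


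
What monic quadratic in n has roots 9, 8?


p(n) = (n - 9)(n - 8)
Expand: n^2 - 17n + 72


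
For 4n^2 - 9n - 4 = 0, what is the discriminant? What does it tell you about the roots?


D = b^2 - 4ac = (-9)^2 - 4(4)(-4) = 81 + 64 = 145
Since D > 0: two distinct irrational roots


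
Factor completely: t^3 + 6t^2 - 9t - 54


Try integer roots (divisors of -54). t=-3: p(-3)=0.
Divide out (t + 3): quotient is t^2 + 3t - 18.
Factor the quadratic: (t + 6)(t - 3)
Result: (t + 3)(t + 6)(t - 3)


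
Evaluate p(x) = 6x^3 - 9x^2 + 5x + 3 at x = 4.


Using direct substitution:
  6 * (4)^3 = 384
  -9 * (4)^2 = -144
  5 * (4)^1 = 20
  constant: 3
Sum = 384 - 144 + 20 + 3 = 263


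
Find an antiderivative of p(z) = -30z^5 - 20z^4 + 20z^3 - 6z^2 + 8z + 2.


Reverse power rule on each term:
  ∫ -30z^5 dz = -5z^6
  ∫ -20z^4 dz = -4z^5
  ∫ 20z^3 dz = 5z^4
  ∫ -6z^2 dz = -2z^3
  ∫ 8z dz = 4z^2
  ∫ 2 dz = 2z
F(z) = -5z^6 - 4z^5 + 5z^4 - 2z^3 + 4z^2 + 2z + C


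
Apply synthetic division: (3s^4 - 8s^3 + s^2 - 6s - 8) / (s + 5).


Synthetic division with c = -5. Coefficients: 3, -8, 1, -6, -8
Bring down 3.
  3 * -5 = -15; -15 - 8 = -23
  -23 * -5 = 115; 115 + 1 = 116
  116 * -5 = -580; -580 - 6 = -586
  -586 * -5 = 2930; 2930 - 8 = 2922
Quotient: 3s^3 - 23s^2 + 116s - 586, Remainder: 2922


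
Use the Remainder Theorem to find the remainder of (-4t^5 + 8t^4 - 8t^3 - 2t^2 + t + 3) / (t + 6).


By the Remainder Theorem, the remainder equals p(-6):
  -4*(-6)^5 = 31104
  8*(-6)^4 = 10368
  -8*(-6)^3 = 1728
  -2*(-6)^2 = -72
  1*(-6)^1 = -6
  constant: 3
Sum: 31104 + 10368 + 1728 - 72 - 6 + 3 = 43125


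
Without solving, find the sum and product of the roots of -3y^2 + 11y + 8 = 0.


For ay^2+by+c=0: sum = -b/a, product = c/a.
a=-3, b=11, c=8
Sum = -(11)/-3 = 11/3
Product = (8)/-3 = -8/3


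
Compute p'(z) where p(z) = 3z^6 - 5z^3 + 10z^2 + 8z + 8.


Apply the power rule term by term:
  d/dz(3z^6) = 18z^5
  d/dz(-5z^3) = -15z^2
  d/dz(10z^2) = 20z
  d/dz(8z) = 8
  d/dz(8) = 0
p'(z) = 18z^5 - 15z^2 + 20z + 8


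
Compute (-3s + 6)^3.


Expand (-3s + 6)^3 by repeated multiplication:
  (-3s + 6)^2 = 9s^2 - 36s + 36
= -27s^3 + 162s^2 - 324s + 216


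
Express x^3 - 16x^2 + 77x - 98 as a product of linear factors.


Try integer roots (divisors of -98). x=7: p(7)=0.
Divide out (x - 7): quotient is x^2 - 9x + 14.
Factor the quadratic: (x - 2)(x - 7)
Result: (x - 7)(x - 2)(x - 7)


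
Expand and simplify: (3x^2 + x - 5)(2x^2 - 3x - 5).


Distribute each term of the first polynomial:
  (3x^2)(2x^2 - 3x - 5) = 6x^4 - 9x^3 - 15x^2
  (x)(2x^2 - 3x - 5) = 2x^3 - 3x^2 - 5x
  (-5)(2x^2 - 3x - 5) = -10x^2 + 15x + 25
Sum: 6x^4 - 7x^3 - 28x^2 + 10x + 25


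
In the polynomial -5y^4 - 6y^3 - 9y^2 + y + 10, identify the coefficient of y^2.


Read off the coefficient of y^2: -9


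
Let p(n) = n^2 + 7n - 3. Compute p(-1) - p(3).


p(-1) = -9
p(3) = 27
p(-1) - p(3) = -9 - 27 = -36


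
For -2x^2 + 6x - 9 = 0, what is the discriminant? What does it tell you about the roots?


D = b^2 - 4ac = (6)^2 - 4(-2)(-9) = 36 - 72 = -36
Since D < 0: two complex conjugate roots (no real roots)


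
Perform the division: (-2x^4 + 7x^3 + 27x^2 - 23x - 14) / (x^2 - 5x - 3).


(-2x^4 + 7x^3 + 27x^2 - 23x - 14) / (x^2 - 5x - 3)
Step 1: -2x^2 * (x^2 - 5x - 3) = -2x^4 + 10x^3 + 6x^2; subtract.
Step 2: -3x * (x^2 - 5x - 3) = -3x^3 + 15x^2 + 9x; subtract.
Step 3: 6 * (x^2 - 5x - 3) = 6x^2 - 30x - 18; subtract.
Quotient: -2x^2 - 3x + 6, Remainder: -2x + 4


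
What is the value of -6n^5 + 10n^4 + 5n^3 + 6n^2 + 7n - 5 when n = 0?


Using direct substitution:
  -6 * (0)^5 = 0
  10 * (0)^4 = 0
  5 * (0)^3 = 0
  6 * (0)^2 = 0
  7 * (0)^1 = 0
  constant: -5
Sum = 0 + 0 + 0 + 0 + 0 - 5 = -5


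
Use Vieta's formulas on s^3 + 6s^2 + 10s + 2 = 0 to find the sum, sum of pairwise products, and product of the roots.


Monic cubic s^3+bs^2+cs+d=0: sum=-b, pairwise sum=c, product=-d.
b=6, c=10, d=2
r1+r2+r3 = -6
r1r2+r1r3+r2r3 = 10
r1r2r3 = -2


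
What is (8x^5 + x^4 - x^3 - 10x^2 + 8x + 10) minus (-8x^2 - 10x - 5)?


Distribute the minus sign:
  (8x^5 + x^4 - x^3 - 10x^2 + 8x + 10)
- (-8x^2 - 10x - 5)
Negate second polynomial: 8x^2 + 10x + 5
Add: 8x^5 + x^4 - x^3 - 2x^2 + 18x + 15


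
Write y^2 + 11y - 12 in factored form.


Roots satisfy r1 + r2 = -b/a = -11 and r1*r2 = c/a = -12.
So r1 = -12, r2 = 1.
y^2 + 11y - 12 = (y - r1)(y - r2) = (y + 12)(y - 1)


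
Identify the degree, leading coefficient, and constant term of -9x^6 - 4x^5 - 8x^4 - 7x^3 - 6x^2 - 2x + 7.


Highest power of x is 6, with coefficient -9. Constant term is 7.
Degree = 6, leading coefficient = -9, constant term = 7


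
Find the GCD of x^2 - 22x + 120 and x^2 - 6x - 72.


Factor each:
  x^2 - 22x + 120 = (x - 12)(x - 10)
  x^2 - 6x - 72 = (x - 12)(x + 6)
Common monic factor: x - 12


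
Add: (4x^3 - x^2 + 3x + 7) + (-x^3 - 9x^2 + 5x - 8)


Align terms by degree and add:
  4x^3 - x^2 + 3x + 7
  -x^3 - 9x^2 + 5x - 8
= 3x^3 - 10x^2 + 8x - 1


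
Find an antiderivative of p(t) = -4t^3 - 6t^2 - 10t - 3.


Reverse power rule on each term:
  ∫ -4t^3 dt = -t^4
  ∫ -6t^2 dt = -2t^3
  ∫ -10t dt = -5t^2
  ∫ -3 dt = -3t
F(t) = -t^4 - 2t^3 - 5t^2 - 3t + C


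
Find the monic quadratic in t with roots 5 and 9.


p(t) = (t - 5)(t - 9)
Expand: t^2 - 14t + 45


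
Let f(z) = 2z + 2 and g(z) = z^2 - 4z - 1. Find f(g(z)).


Substitute g(z) into f:
f(g(z)) = 2*(z^2 - 4z - 1) + 2
Expand and combine: 2z^2 - 8z


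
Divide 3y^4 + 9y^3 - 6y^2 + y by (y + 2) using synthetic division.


Synthetic division with c = -2. Coefficients: 3, 9, -6, 1, 0
Bring down 3.
  3 * -2 = -6; -6 + 9 = 3
  3 * -2 = -6; -6 - 6 = -12
  -12 * -2 = 24; 24 + 1 = 25
  25 * -2 = -50; -50 + 0 = -50
Quotient: 3y^3 + 3y^2 - 12y + 25, Remainder: -50


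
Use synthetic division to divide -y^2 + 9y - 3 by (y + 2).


Synthetic division with c = -2. Coefficients: -1, 9, -3
Bring down -1.
  -1 * -2 = 2; 2 + 9 = 11
  11 * -2 = -22; -22 - 3 = -25
Quotient: -y + 11, Remainder: -25


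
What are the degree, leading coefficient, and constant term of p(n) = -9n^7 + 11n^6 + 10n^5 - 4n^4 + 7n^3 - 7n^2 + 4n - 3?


Highest power of n is 7, with coefficient -9. Constant term is -3.
Degree = 7, leading coefficient = -9, constant term = -3


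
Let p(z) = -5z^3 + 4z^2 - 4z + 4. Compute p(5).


Using direct substitution:
  -5 * (5)^3 = -625
  4 * (5)^2 = 100
  -4 * (5)^1 = -20
  constant: 4
Sum = -625 + 100 - 20 + 4 = -541


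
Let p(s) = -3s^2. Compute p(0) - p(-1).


p(0) = 0
p(-1) = -3
p(0) - p(-1) = 0 + 3 = 3


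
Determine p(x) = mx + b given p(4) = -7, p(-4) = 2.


p(x) = mx + b. Using p(4)=-7, p(-4)=2:
m = (-7 - 2)/(4 + 4) = -9/8 = -9/8
b = -7 - m*(4) = -7 + 9/2 = -5/2
p(x) = -(9/8)x - (5/2)


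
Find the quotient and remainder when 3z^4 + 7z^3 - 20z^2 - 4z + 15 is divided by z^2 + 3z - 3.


(3z^4 + 7z^3 - 20z^2 - 4z + 15) / (z^2 + 3z - 3)
Step 1: 3z^2 * (z^2 + 3z - 3) = 3z^4 + 9z^3 - 9z^2; subtract.
Step 2: -2z * (z^2 + 3z - 3) = -2z^3 - 6z^2 + 6z; subtract.
Step 3: -5 * (z^2 + 3z - 3) = -5z^2 - 15z + 15; subtract.
Quotient: 3z^2 - 2z - 5, Remainder: 5z


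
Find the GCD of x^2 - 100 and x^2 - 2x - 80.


Factor each:
  x^2 - 100 = (x - 10)(x + 10)
  x^2 - 2x - 80 = (x - 10)(x + 8)
Common monic factor: x - 10


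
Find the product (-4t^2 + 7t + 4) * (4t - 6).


Distribute each term of the first polynomial:
  (-4t^2)(4t - 6) = -16t^3 + 24t^2
  (7t)(4t - 6) = 28t^2 - 42t
  (4)(4t - 6) = 16t - 24
Sum: -16t^3 + 52t^2 - 26t - 24


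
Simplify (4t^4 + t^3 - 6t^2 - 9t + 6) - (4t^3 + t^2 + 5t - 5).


Distribute the minus sign:
  (4t^4 + t^3 - 6t^2 - 9t + 6)
- (4t^3 + t^2 + 5t - 5)
Negate second polynomial: -4t^3 - t^2 - 5t + 5
Add: 4t^4 - 3t^3 - 7t^2 - 14t + 11


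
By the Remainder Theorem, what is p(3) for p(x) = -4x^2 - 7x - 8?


By the Remainder Theorem, the remainder equals p(3):
  -4*(3)^2 = -36
  -7*(3)^1 = -21
  constant: -8
Sum: -36 - 21 - 8 = -65


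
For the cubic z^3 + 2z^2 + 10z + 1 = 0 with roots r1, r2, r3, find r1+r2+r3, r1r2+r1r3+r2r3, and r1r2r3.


Monic cubic z^3+bz^2+cz+d=0: sum=-b, pairwise sum=c, product=-d.
b=2, c=10, d=1
r1+r2+r3 = -2
r1r2+r1r3+r2r3 = 10
r1r2r3 = -1


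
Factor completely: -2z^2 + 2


Roots satisfy r1 + r2 = -b/a = 0 and r1*r2 = c/a = -1.
So r1 = 1, r2 = -1.
-2z^2 + 2 = -2(z - r1)(z - r2) = -2(z - 1)(z + 1)


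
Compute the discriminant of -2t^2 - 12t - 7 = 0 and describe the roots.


D = b^2 - 4ac = (-12)^2 - 4(-2)(-7) = 144 - 56 = 88
Since D > 0: two distinct irrational roots


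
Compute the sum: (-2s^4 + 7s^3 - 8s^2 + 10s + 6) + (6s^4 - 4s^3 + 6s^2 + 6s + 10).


Align terms by degree and add:
  -2s^4 + 7s^3 - 8s^2 + 10s + 6
+ 6s^4 - 4s^3 + 6s^2 + 6s + 10
= 4s^4 + 3s^3 - 2s^2 + 16s + 16


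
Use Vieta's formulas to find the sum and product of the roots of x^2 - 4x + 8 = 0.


For ax^2+bx+c=0: sum = -b/a, product = c/a.
a=1, b=-4, c=8
Sum = -(-4)/1 = 4
Product = (8)/1 = 8


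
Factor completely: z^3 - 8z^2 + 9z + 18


Try integer roots (divisors of 18). z=-1: p(-1)=0.
Divide out (z + 1): quotient is z^2 - 9z + 18.
Factor the quadratic: (z - 6)(z - 3)
Result: (z + 1)(z - 6)(z - 3)


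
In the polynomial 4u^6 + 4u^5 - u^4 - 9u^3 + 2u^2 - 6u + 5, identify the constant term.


Read off the constant term: 5


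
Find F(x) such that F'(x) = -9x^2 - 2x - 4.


Reverse power rule on each term:
  ∫ -9x^2 dx = -3x^3
  ∫ -2x dx = -x^2
  ∫ -4 dx = -4x
F(x) = -3x^3 - x^2 - 4x + C


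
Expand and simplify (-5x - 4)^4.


Expand (-5x - 4)^4 by repeated multiplication:
  (-5x - 4)^2 = 25x^2 + 40x + 16
  (-5x - 4)^3 = -125x^3 - 300x^2 - 240x - 64
= 625x^4 + 2000x^3 + 2400x^2 + 1280x + 256


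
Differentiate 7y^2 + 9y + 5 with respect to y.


Apply the power rule term by term:
  d/dy(7y^2) = 14y
  d/dy(9y) = 9
  d/dy(5) = 0
p'(y) = 14y + 9


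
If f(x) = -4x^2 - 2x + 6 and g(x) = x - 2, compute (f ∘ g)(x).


Substitute g(x) into f:
f(g(x)) = -4*(x - 2)^2 + (-2)*(x - 2) + 6
(x - 2)^2 = x^2 - 4x + 4
Expand and combine: -4x^2 + 14x - 6


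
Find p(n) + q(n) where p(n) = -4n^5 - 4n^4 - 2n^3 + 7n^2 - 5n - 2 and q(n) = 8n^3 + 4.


Align terms by degree and add:
  -4n^5 - 4n^4 - 2n^3 + 7n^2 - 5n - 2
+ 8n^3 + 4
= -4n^5 - 4n^4 + 6n^3 + 7n^2 - 5n + 2


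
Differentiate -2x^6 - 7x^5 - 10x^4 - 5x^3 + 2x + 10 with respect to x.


Apply the power rule term by term:
  d/dx(-2x^6) = -12x^5
  d/dx(-7x^5) = -35x^4
  d/dx(-10x^4) = -40x^3
  d/dx(-5x^3) = -15x^2
  d/dx(2x) = 2
  d/dx(10) = 0
p'(x) = -12x^5 - 35x^4 - 40x^3 - 15x^2 + 2


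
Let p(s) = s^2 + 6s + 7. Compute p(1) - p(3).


p(1) = 14
p(3) = 34
p(1) - p(3) = 14 - 34 = -20


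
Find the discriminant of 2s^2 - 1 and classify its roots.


D = b^2 - 4ac = (0)^2 - 4(2)(-1) = 0 + 8 = 8
Since D > 0: two distinct irrational roots


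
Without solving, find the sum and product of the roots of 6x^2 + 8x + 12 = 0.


For ax^2+bx+c=0: sum = -b/a, product = c/a.
a=6, b=8, c=12
Sum = -(8)/6 = -4/3
Product = (12)/6 = 2


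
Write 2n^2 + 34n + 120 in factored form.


Roots satisfy r1 + r2 = -b/a = -17 and r1*r2 = c/a = 60.
So r1 = -5, r2 = -12.
2n^2 + 34n + 120 = 2(n - r1)(n - r2) = 2(n + 5)(n + 12)


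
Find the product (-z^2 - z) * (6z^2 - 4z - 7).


Distribute each term of the first polynomial:
  (-z^2)(6z^2 - 4z - 7) = -6z^4 + 4z^3 + 7z^2
  (-z)(6z^2 - 4z - 7) = -6z^3 + 4z^2 + 7z
Sum: -6z^4 - 2z^3 + 11z^2 + 7z


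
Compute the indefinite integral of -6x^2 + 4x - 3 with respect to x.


Reverse power rule on each term:
  ∫ -6x^2 dx = -2x^3
  ∫ 4x dx = 2x^2
  ∫ -3 dx = -3x
F(x) = -2x^3 + 2x^2 - 3x + C


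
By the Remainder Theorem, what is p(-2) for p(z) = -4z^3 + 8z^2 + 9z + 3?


By the Remainder Theorem, the remainder equals p(-2):
  -4*(-2)^3 = 32
  8*(-2)^2 = 32
  9*(-2)^1 = -18
  constant: 3
Sum: 32 + 32 - 18 + 3 = 49


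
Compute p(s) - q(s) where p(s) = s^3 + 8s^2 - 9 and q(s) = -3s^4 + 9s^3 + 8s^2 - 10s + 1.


Distribute the minus sign:
  (s^3 + 8s^2 - 9)
- (-3s^4 + 9s^3 + 8s^2 - 10s + 1)
Negate second polynomial: 3s^4 - 9s^3 - 8s^2 + 10s - 1
Add: 3s^4 - 8s^3 + 10s - 10


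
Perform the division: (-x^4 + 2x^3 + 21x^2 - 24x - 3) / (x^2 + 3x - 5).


(-x^4 + 2x^3 + 21x^2 - 24x - 3) / (x^2 + 3x - 5)
Step 1: -x^2 * (x^2 + 3x - 5) = -x^4 - 3x^3 + 5x^2; subtract.
Step 2: 5x * (x^2 + 3x - 5) = 5x^3 + 15x^2 - 25x; subtract.
Step 3: 1 * (x^2 + 3x - 5) = x^2 + 3x - 5; subtract.
Quotient: -x^2 + 5x + 1, Remainder: -2x + 2


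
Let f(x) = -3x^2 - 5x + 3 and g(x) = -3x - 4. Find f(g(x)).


Substitute g(x) into f:
f(g(x)) = -3*(-3x - 4)^2 + (-5)*(-3x - 4) + 3
(-3x - 4)^2 = 9x^2 + 24x + 16
Expand and combine: -27x^2 - 57x - 25


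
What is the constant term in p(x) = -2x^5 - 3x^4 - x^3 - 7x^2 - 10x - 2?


Read off the constant term: -2


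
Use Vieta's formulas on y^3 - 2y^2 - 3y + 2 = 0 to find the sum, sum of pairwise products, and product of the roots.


Monic cubic y^3+by^2+cy+d=0: sum=-b, pairwise sum=c, product=-d.
b=-2, c=-3, d=2
r1+r2+r3 = 2
r1r2+r1r3+r2r3 = -3
r1r2r3 = -2


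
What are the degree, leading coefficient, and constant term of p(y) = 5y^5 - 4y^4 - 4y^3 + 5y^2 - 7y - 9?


Highest power of y is 5, with coefficient 5. Constant term is -9.
Degree = 5, leading coefficient = 5, constant term = -9


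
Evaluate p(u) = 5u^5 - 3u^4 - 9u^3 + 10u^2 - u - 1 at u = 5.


Using direct substitution:
  5 * (5)^5 = 15625
  -3 * (5)^4 = -1875
  -9 * (5)^3 = -1125
  10 * (5)^2 = 250
  -1 * (5)^1 = -5
  constant: -1
Sum = 15625 - 1875 - 1125 + 250 - 5 - 1 = 12869


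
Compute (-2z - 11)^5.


Expand (-2z - 11)^5 by repeated multiplication:
  (-2z - 11)^2 = 4z^2 + 44z + 121
  (-2z - 11)^3 = -8z^3 - 132z^2 - 726z - 1331
  (-2z - 11)^4 = 16z^4 + 352z^3 + 2904z^2 + 10648z + 14641
= -32z^5 - 880z^4 - 9680z^3 - 53240z^2 - 146410z - 161051


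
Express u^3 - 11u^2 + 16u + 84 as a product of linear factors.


Try integer roots (divisors of 84). u=7: p(7)=0.
Divide out (u - 7): quotient is u^2 - 4u - 12.
Factor the quadratic: (u - 6)(u + 2)
Result: (u - 7)(u - 6)(u + 2)


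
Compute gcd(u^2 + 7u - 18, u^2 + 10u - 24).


Factor each:
  u^2 + 7u - 18 = (u - 2)(u + 9)
  u^2 + 10u - 24 = (u - 2)(u + 12)
Common monic factor: u - 2


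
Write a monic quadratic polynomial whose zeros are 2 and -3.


p(x) = (x - 2)(x + 3)
Expand: x^2 + x - 6


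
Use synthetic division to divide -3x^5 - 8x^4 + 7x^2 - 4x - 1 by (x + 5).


Synthetic division with c = -5. Coefficients: -3, -8, 0, 7, -4, -1
Bring down -3.
  -3 * -5 = 15; 15 - 8 = 7
  7 * -5 = -35; -35 + 0 = -35
  -35 * -5 = 175; 175 + 7 = 182
  182 * -5 = -910; -910 - 4 = -914
  -914 * -5 = 4570; 4570 - 1 = 4569
Quotient: -3x^4 + 7x^3 - 35x^2 + 182x - 914, Remainder: 4569


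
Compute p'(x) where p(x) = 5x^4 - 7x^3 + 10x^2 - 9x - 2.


Apply the power rule term by term:
  d/dx(5x^4) = 20x^3
  d/dx(-7x^3) = -21x^2
  d/dx(10x^2) = 20x
  d/dx(-9x) = -9
  d/dx(-2) = 0
p'(x) = 20x^3 - 21x^2 + 20x - 9


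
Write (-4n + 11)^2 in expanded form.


Expand (-4n + 11)^2 by repeated multiplication:
= 16n^2 - 88n + 121


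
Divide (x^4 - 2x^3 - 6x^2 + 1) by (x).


(x^4 - 2x^3 - 6x^2 + 1) / (x)
Step 1: x^3 * (x) = x^4; subtract.
Step 2: -2x^2 * (x) = -2x^3; subtract.
Step 3: -6x * (x) = -6x^2; subtract.
Step 4: 0 * (x) = 0; subtract.
Quotient: x^3 - 2x^2 - 6x, Remainder: 1


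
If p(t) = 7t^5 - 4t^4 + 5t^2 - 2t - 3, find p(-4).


Using direct substitution:
  7 * (-4)^5 = -7168
  -4 * (-4)^4 = -1024
  0 * (-4)^3 = 0
  5 * (-4)^2 = 80
  -2 * (-4)^1 = 8
  constant: -3
Sum = -7168 - 1024 + 0 + 80 + 8 - 3 = -8107


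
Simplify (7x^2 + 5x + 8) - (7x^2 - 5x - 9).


Distribute the minus sign:
  (7x^2 + 5x + 8)
- (7x^2 - 5x - 9)
Negate second polynomial: -7x^2 + 5x + 9
Add: 10x + 17


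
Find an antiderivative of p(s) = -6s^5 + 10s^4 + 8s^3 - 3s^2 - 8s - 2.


Reverse power rule on each term:
  ∫ -6s^5 ds = -s^6
  ∫ 10s^4 ds = 2s^5
  ∫ 8s^3 ds = 2s^4
  ∫ -3s^2 ds = -s^3
  ∫ -8s ds = -4s^2
  ∫ -2 ds = -2s
F(s) = -s^6 + 2s^5 + 2s^4 - s^3 - 4s^2 - 2s + C


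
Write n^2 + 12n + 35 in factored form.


Roots satisfy r1 + r2 = -b/a = -12 and r1*r2 = c/a = 35.
So r1 = -7, r2 = -5.
n^2 + 12n + 35 = (n - r1)(n - r2) = (n + 7)(n + 5)


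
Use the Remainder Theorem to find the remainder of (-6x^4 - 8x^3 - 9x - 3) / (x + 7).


By the Remainder Theorem, the remainder equals p(-7):
  -6*(-7)^4 = -14406
  -8*(-7)^3 = 2744
  0*(-7)^2 = 0
  -9*(-7)^1 = 63
  constant: -3
Sum: -14406 + 2744 + 0 + 63 - 3 = -11602


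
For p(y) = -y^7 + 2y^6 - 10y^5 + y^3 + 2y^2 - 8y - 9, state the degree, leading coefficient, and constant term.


Highest power of y is 7, with coefficient -1. Constant term is -9.
Degree = 7, leading coefficient = -1, constant term = -9


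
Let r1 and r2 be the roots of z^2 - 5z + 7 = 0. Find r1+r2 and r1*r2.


For az^2+bz+c=0: sum = -b/a, product = c/a.
a=1, b=-5, c=7
Sum = -(-5)/1 = 5
Product = (7)/1 = 7


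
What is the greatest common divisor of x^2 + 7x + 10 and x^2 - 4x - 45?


Factor each:
  x^2 + 7x + 10 = (x + 5)(x + 2)
  x^2 - 4x - 45 = (x + 5)(x - 9)
Common monic factor: x + 5


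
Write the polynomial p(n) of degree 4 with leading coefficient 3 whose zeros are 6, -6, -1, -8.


p(n) = 3(n - 6)(n + 6)(n + 1)(n + 8)
Expand: 3n^4 + 27n^3 - 84n^2 - 972n - 864


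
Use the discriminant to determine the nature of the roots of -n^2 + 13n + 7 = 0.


D = b^2 - 4ac = (13)^2 - 4(-1)(7) = 169 + 28 = 197
Since D > 0: two distinct irrational roots


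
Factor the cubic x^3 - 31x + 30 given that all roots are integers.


Try integer roots (divisors of 30). x=1: p(1)=0.
Divide out (x - 1): quotient is x^2 + x - 30.
Factor the quadratic: (x - 5)(x + 6)
Result: (x - 1)(x - 5)(x + 6)


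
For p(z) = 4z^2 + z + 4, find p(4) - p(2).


p(4) = 72
p(2) = 22
p(4) - p(2) = 72 - 22 = 50


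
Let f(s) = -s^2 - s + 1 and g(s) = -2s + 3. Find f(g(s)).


Substitute g(s) into f:
f(g(s)) = -1*(-2s + 3)^2 + (-1)*(-2s + 3) + 1
(-2s + 3)^2 = 4s^2 - 12s + 9
Expand and combine: -4s^2 + 14s - 11


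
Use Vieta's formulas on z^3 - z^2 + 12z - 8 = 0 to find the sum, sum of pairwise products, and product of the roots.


Monic cubic z^3+bz^2+cz+d=0: sum=-b, pairwise sum=c, product=-d.
b=-1, c=12, d=-8
r1+r2+r3 = 1
r1r2+r1r3+r2r3 = 12
r1r2r3 = 8


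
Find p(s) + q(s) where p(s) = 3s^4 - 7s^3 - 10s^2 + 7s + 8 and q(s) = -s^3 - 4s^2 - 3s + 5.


Align terms by degree and add:
  3s^4 - 7s^3 - 10s^2 + 7s + 8
  -s^3 - 4s^2 - 3s + 5
= 3s^4 - 8s^3 - 14s^2 + 4s + 13


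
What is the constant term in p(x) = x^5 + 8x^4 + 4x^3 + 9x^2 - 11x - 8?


Read off the constant term: -8


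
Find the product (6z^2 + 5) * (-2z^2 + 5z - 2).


Distribute each term of the first polynomial:
  (6z^2)(-2z^2 + 5z - 2) = -12z^4 + 30z^3 - 12z^2
  (5)(-2z^2 + 5z - 2) = -10z^2 + 25z - 10
Sum: -12z^4 + 30z^3 - 22z^2 + 25z - 10


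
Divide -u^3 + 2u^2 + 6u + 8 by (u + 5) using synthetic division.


Synthetic division with c = -5. Coefficients: -1, 2, 6, 8
Bring down -1.
  -1 * -5 = 5; 5 + 2 = 7
  7 * -5 = -35; -35 + 6 = -29
  -29 * -5 = 145; 145 + 8 = 153
Quotient: -u^2 + 7u - 29, Remainder: 153


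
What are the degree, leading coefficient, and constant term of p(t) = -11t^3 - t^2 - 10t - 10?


Highest power of t is 3, with coefficient -11. Constant term is -10.
Degree = 3, leading coefficient = -11, constant term = -10


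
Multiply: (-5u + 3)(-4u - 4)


Distribute each term of the first polynomial:
  (-5u)(-4u - 4) = 20u^2 + 20u
  (3)(-4u - 4) = -12u - 12
Sum: 20u^2 + 8u - 12


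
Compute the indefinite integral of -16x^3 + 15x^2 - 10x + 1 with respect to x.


Reverse power rule on each term:
  ∫ -16x^3 dx = -4x^4
  ∫ 15x^2 dx = 5x^3
  ∫ -10x dx = -5x^2
  ∫ 1 dx = x
F(x) = -4x^4 + 5x^3 - 5x^2 + x + C


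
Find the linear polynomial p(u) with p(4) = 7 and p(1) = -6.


p(u) = mu + b. Using p(4)=7, p(1)=-6:
m = (7 + 6)/(4 - 1) = 13/3 = 13/3
b = 7 - m*(4) = 7 - 52/3 = -31/3
p(u) = (13/3)u - (31/3)


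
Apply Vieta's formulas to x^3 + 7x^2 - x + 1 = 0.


Monic cubic x^3+bx^2+cx+d=0: sum=-b, pairwise sum=c, product=-d.
b=7, c=-1, d=1
r1+r2+r3 = -7
r1r2+r1r3+r2r3 = -1
r1r2r3 = -1


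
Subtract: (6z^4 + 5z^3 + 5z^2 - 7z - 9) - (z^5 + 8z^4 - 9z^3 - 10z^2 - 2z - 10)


Distribute the minus sign:
  (6z^4 + 5z^3 + 5z^2 - 7z - 9)
- (z^5 + 8z^4 - 9z^3 - 10z^2 - 2z - 10)
Negate second polynomial: -z^5 - 8z^4 + 9z^3 + 10z^2 + 2z + 10
Add: -z^5 - 2z^4 + 14z^3 + 15z^2 - 5z + 1


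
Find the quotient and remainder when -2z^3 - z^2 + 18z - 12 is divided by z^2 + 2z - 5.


(-2z^3 - z^2 + 18z - 12) / (z^2 + 2z - 5)
Step 1: -2z * (z^2 + 2z - 5) = -2z^3 - 4z^2 + 10z; subtract.
Step 2: 3 * (z^2 + 2z - 5) = 3z^2 + 6z - 15; subtract.
Quotient: -2z + 3, Remainder: 2z + 3


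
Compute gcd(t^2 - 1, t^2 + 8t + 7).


Factor each:
  t^2 - 1 = (t + 1)(t - 1)
  t^2 + 8t + 7 = (t + 1)(t + 7)
Common monic factor: t + 1


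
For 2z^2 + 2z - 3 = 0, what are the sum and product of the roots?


For az^2+bz+c=0: sum = -b/a, product = c/a.
a=2, b=2, c=-3
Sum = -(2)/2 = -1
Product = (-3)/2 = -3/2


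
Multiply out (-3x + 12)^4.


Expand (-3x + 12)^4 by repeated multiplication:
  (-3x + 12)^2 = 9x^2 - 72x + 144
  (-3x + 12)^3 = -27x^3 + 324x^2 - 1296x + 1728
= 81x^4 - 1296x^3 + 7776x^2 - 20736x + 20736


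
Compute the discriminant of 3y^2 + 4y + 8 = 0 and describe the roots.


D = b^2 - 4ac = (4)^2 - 4(3)(8) = 16 - 96 = -80
Since D < 0: two complex conjugate roots (no real roots)


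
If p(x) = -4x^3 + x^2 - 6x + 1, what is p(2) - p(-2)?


p(2) = -39
p(-2) = 49
p(2) - p(-2) = -39 - 49 = -88


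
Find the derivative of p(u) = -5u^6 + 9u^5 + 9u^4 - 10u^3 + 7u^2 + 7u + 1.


Apply the power rule term by term:
  d/du(-5u^6) = -30u^5
  d/du(9u^5) = 45u^4
  d/du(9u^4) = 36u^3
  d/du(-10u^3) = -30u^2
  d/du(7u^2) = 14u
  d/du(7u) = 7
  d/du(1) = 0
p'(u) = -30u^5 + 45u^4 + 36u^3 - 30u^2 + 14u + 7


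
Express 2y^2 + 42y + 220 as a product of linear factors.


Roots satisfy r1 + r2 = -b/a = -21 and r1*r2 = c/a = 110.
So r1 = -10, r2 = -11.
2y^2 + 42y + 220 = 2(y - r1)(y - r2) = 2(y + 10)(y + 11)


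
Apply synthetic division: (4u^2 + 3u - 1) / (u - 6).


Synthetic division with c = 6. Coefficients: 4, 3, -1
Bring down 4.
  4 * 6 = 24; 24 + 3 = 27
  27 * 6 = 162; 162 - 1 = 161
Quotient: 4u + 27, Remainder: 161


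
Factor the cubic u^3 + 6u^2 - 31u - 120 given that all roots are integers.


Try integer roots (divisors of -120). u=-3: p(-3)=0.
Divide out (u + 3): quotient is u^2 + 3u - 40.
Factor the quadratic: (u - 5)(u + 8)
Result: (u + 3)(u - 5)(u + 8)


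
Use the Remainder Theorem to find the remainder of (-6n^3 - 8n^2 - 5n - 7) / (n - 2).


By the Remainder Theorem, the remainder equals p(2):
  -6*(2)^3 = -48
  -8*(2)^2 = -32
  -5*(2)^1 = -10
  constant: -7
Sum: -48 - 32 - 10 - 7 = -97


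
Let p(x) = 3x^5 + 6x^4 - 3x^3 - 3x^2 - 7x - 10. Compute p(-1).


Using direct substitution:
  3 * (-1)^5 = -3
  6 * (-1)^4 = 6
  -3 * (-1)^3 = 3
  -3 * (-1)^2 = -3
  -7 * (-1)^1 = 7
  constant: -10
Sum = -3 + 6 + 3 - 3 + 7 - 10 = 0


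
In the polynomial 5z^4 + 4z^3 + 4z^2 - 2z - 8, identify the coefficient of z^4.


Read off the coefficient of z^4: 5


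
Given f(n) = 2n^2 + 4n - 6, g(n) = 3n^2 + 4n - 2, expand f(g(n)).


Substitute g(n) into f:
f(g(n)) = 2*(3n^2 + 4n - 2)^2 + 4*(3n^2 + 4n - 2) + (-6)
(3n^2 + 4n - 2)^2 = 9n^4 + 24n^3 + 4n^2 - 16n + 4
Expand and combine: 18n^4 + 48n^3 + 20n^2 - 16n - 6


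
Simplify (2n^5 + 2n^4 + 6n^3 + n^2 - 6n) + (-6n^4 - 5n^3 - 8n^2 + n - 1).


Align terms by degree and add:
  2n^5 + 2n^4 + 6n^3 + n^2 - 6n
  -6n^4 - 5n^3 - 8n^2 + n - 1
= 2n^5 - 4n^4 + n^3 - 7n^2 - 5n - 1


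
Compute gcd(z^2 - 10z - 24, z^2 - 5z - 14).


Factor each:
  z^2 - 10z - 24 = (z + 2)(z - 12)
  z^2 - 5z - 14 = (z + 2)(z - 7)
Common monic factor: z + 2


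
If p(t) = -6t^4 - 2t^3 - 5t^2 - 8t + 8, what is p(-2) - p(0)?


p(-2) = -76
p(0) = 8
p(-2) - p(0) = -76 - 8 = -84


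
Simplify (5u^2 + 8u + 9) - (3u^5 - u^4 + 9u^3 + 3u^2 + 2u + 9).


Distribute the minus sign:
  (5u^2 + 8u + 9)
- (3u^5 - u^4 + 9u^3 + 3u^2 + 2u + 9)
Negate second polynomial: -3u^5 + u^4 - 9u^3 - 3u^2 - 2u - 9
Add: -3u^5 + u^4 - 9u^3 + 2u^2 + 6u


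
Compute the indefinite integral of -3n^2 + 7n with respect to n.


Reverse power rule on each term:
  ∫ -3n^2 dn = -n^3
  ∫ 7n dn = (7/2)n^2
F(n) = -n^3 + (7/2)n^2 + C


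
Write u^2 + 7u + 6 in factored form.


Roots satisfy r1 + r2 = -b/a = -7 and r1*r2 = c/a = 6.
So r1 = -1, r2 = -6.
u^2 + 7u + 6 = (u - r1)(u - r2) = (u + 1)(u + 6)


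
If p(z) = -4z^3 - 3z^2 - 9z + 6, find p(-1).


Using direct substitution:
  -4 * (-1)^3 = 4
  -3 * (-1)^2 = -3
  -9 * (-1)^1 = 9
  constant: 6
Sum = 4 - 3 + 9 + 6 = 16


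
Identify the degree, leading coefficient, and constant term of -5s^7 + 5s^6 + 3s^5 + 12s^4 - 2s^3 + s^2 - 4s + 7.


Highest power of s is 7, with coefficient -5. Constant term is 7.
Degree = 7, leading coefficient = -5, constant term = 7


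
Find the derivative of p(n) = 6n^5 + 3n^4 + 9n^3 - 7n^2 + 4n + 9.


Apply the power rule term by term:
  d/dn(6n^5) = 30n^4
  d/dn(3n^4) = 12n^3
  d/dn(9n^3) = 27n^2
  d/dn(-7n^2) = -14n
  d/dn(4n) = 4
  d/dn(9) = 0
p'(n) = 30n^4 + 12n^3 + 27n^2 - 14n + 4


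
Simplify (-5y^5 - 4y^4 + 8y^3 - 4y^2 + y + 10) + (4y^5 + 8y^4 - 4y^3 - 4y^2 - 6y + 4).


Align terms by degree and add:
  -5y^5 - 4y^4 + 8y^3 - 4y^2 + y + 10
+ 4y^5 + 8y^4 - 4y^3 - 4y^2 - 6y + 4
= -y^5 + 4y^4 + 4y^3 - 8y^2 - 5y + 14


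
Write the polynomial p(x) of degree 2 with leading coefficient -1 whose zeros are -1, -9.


p(x) = -(x + 1)(x + 9)
Expand: -x^2 - 10x - 9


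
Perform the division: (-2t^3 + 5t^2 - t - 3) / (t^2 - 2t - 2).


(-2t^3 + 5t^2 - t - 3) / (t^2 - 2t - 2)
Step 1: -2t * (t^2 - 2t - 2) = -2t^3 + 4t^2 + 4t; subtract.
Step 2: 1 * (t^2 - 2t - 2) = t^2 - 2t - 2; subtract.
Quotient: -2t + 1, Remainder: -3t - 1


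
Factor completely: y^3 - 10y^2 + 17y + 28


Try integer roots (divisors of 28). y=7: p(7)=0.
Divide out (y - 7): quotient is y^2 - 3y - 4.
Factor the quadratic: (y + 1)(y - 4)
Result: (y - 7)(y + 1)(y - 4)


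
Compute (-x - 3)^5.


Expand (-x - 3)^5 by repeated multiplication:
  (-x - 3)^2 = x^2 + 6x + 9
  (-x - 3)^3 = -x^3 - 9x^2 - 27x - 27
  (-x - 3)^4 = x^4 + 12x^3 + 54x^2 + 108x + 81
= -x^5 - 15x^4 - 90x^3 - 270x^2 - 405x - 243


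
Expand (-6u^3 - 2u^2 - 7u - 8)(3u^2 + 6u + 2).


Distribute each term of the first polynomial:
  (-6u^3)(3u^2 + 6u + 2) = -18u^5 - 36u^4 - 12u^3
  (-2u^2)(3u^2 + 6u + 2) = -6u^4 - 12u^3 - 4u^2
  (-7u)(3u^2 + 6u + 2) = -21u^3 - 42u^2 - 14u
  (-8)(3u^2 + 6u + 2) = -24u^2 - 48u - 16
Sum: -18u^5 - 42u^4 - 45u^3 - 70u^2 - 62u - 16


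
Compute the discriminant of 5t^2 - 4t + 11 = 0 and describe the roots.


D = b^2 - 4ac = (-4)^2 - 4(5)(11) = 16 - 220 = -204
Since D < 0: two complex conjugate roots (no real roots)


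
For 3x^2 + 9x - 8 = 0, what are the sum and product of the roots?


For ax^2+bx+c=0: sum = -b/a, product = c/a.
a=3, b=9, c=-8
Sum = -(9)/3 = -3
Product = (-8)/3 = -8/3


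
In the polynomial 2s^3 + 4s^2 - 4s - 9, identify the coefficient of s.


Read off the coefficient of s: -4


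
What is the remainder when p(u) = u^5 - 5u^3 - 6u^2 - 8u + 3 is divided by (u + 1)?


By the Remainder Theorem, the remainder equals p(-1):
  1*(-1)^5 = -1
  0*(-1)^4 = 0
  -5*(-1)^3 = 5
  -6*(-1)^2 = -6
  -8*(-1)^1 = 8
  constant: 3
Sum: -1 + 0 + 5 - 6 + 8 + 3 = 9


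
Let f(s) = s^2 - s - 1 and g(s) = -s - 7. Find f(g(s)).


Substitute g(s) into f:
f(g(s)) = 1*(-s - 7)^2 + (-1)*(-s - 7) + (-1)
(-s - 7)^2 = s^2 + 14s + 49
Expand and combine: s^2 + 15s + 55


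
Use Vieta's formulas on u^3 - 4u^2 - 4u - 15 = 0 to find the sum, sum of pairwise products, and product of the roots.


Monic cubic u^3+bu^2+cu+d=0: sum=-b, pairwise sum=c, product=-d.
b=-4, c=-4, d=-15
r1+r2+r3 = 4
r1r2+r1r3+r2r3 = -4
r1r2r3 = 15


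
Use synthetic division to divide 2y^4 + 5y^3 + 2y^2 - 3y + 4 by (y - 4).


Synthetic division with c = 4. Coefficients: 2, 5, 2, -3, 4
Bring down 2.
  2 * 4 = 8; 8 + 5 = 13
  13 * 4 = 52; 52 + 2 = 54
  54 * 4 = 216; 216 - 3 = 213
  213 * 4 = 852; 852 + 4 = 856
Quotient: 2y^3 + 13y^2 + 54y + 213, Remainder: 856


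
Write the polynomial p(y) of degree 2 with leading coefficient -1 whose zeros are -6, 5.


p(y) = -(y + 6)(y - 5)
Expand: -y^2 - y + 30


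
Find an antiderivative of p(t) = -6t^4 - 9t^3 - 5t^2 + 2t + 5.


Reverse power rule on each term:
  ∫ -6t^4 dt = -(6/5)t^5
  ∫ -9t^3 dt = -(9/4)t^4
  ∫ -5t^2 dt = -(5/3)t^3
  ∫ 2t dt = t^2
  ∫ 5 dt = 5t
F(t) = -(6/5)t^5 - (9/4)t^4 - (5/3)t^3 + t^2 + 5t + C


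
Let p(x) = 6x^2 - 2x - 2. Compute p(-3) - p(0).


p(-3) = 58
p(0) = -2
p(-3) - p(0) = 58 + 2 = 60


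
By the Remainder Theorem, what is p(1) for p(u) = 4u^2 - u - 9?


By the Remainder Theorem, the remainder equals p(1):
  4*(1)^2 = 4
  -1*(1)^1 = -1
  constant: -9
Sum: 4 - 1 - 9 = -6


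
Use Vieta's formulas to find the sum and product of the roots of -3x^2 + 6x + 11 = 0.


For ax^2+bx+c=0: sum = -b/a, product = c/a.
a=-3, b=6, c=11
Sum = -(6)/-3 = 2
Product = (11)/-3 = -11/3


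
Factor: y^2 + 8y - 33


Roots satisfy r1 + r2 = -b/a = -8 and r1*r2 = c/a = -33.
So r1 = -11, r2 = 3.
y^2 + 8y - 33 = (y - r1)(y - r2) = (y + 11)(y - 3)


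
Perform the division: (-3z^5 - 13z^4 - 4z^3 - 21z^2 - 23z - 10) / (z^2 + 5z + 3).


(-3z^5 - 13z^4 - 4z^3 - 21z^2 - 23z - 10) / (z^2 + 5z + 3)
Step 1: -3z^3 * (z^2 + 5z + 3) = -3z^5 - 15z^4 - 9z^3; subtract.
Step 2: 2z^2 * (z^2 + 5z + 3) = 2z^4 + 10z^3 + 6z^2; subtract.
Step 3: -5z * (z^2 + 5z + 3) = -5z^3 - 25z^2 - 15z; subtract.
Step 4: -2 * (z^2 + 5z + 3) = -2z^2 - 10z - 6; subtract.
Quotient: -3z^3 + 2z^2 - 5z - 2, Remainder: 2z - 4


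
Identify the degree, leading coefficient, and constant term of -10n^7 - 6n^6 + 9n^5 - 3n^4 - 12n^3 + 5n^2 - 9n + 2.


Highest power of n is 7, with coefficient -10. Constant term is 2.
Degree = 7, leading coefficient = -10, constant term = 2


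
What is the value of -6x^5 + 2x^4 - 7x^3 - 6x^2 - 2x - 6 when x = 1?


Using direct substitution:
  -6 * (1)^5 = -6
  2 * (1)^4 = 2
  -7 * (1)^3 = -7
  -6 * (1)^2 = -6
  -2 * (1)^1 = -2
  constant: -6
Sum = -6 + 2 - 7 - 6 - 2 - 6 = -25


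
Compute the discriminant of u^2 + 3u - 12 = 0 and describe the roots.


D = b^2 - 4ac = (3)^2 - 4(1)(-12) = 9 + 48 = 57
Since D > 0: two distinct irrational roots


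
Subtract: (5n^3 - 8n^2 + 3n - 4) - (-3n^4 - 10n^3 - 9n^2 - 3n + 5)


Distribute the minus sign:
  (5n^3 - 8n^2 + 3n - 4)
- (-3n^4 - 10n^3 - 9n^2 - 3n + 5)
Negate second polynomial: 3n^4 + 10n^3 + 9n^2 + 3n - 5
Add: 3n^4 + 15n^3 + n^2 + 6n - 9


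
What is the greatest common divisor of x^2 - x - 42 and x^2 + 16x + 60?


Factor each:
  x^2 - x - 42 = (x + 6)(x - 7)
  x^2 + 16x + 60 = (x + 6)(x + 10)
Common monic factor: x + 6


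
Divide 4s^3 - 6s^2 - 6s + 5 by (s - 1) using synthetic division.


Synthetic division with c = 1. Coefficients: 4, -6, -6, 5
Bring down 4.
  4 * 1 = 4; 4 - 6 = -2
  -2 * 1 = -2; -2 - 6 = -8
  -8 * 1 = -8; -8 + 5 = -3
Quotient: 4s^2 - 2s - 8, Remainder: -3


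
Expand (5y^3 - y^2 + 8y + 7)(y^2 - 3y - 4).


Distribute each term of the first polynomial:
  (5y^3)(y^2 - 3y - 4) = 5y^5 - 15y^4 - 20y^3
  (-y^2)(y^2 - 3y - 4) = -y^4 + 3y^3 + 4y^2
  (8y)(y^2 - 3y - 4) = 8y^3 - 24y^2 - 32y
  (7)(y^2 - 3y - 4) = 7y^2 - 21y - 28
Sum: 5y^5 - 16y^4 - 9y^3 - 13y^2 - 53y - 28


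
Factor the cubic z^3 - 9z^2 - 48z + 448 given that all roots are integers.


Try integer roots (divisors of 448). z=-7: p(-7)=0.
Divide out (z + 7): quotient is z^2 - 16z + 64.
Factor the quadratic: (z - 8)(z - 8)
Result: (z + 7)(z - 8)(z - 8)


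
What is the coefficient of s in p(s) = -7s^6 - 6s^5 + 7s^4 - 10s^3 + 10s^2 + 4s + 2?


Read off the coefficient of s: 4


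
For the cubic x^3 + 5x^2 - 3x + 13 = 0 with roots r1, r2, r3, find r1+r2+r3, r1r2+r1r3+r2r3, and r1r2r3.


Monic cubic x^3+bx^2+cx+d=0: sum=-b, pairwise sum=c, product=-d.
b=5, c=-3, d=13
r1+r2+r3 = -5
r1r2+r1r3+r2r3 = -3
r1r2r3 = -13


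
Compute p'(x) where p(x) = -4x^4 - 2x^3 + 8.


Apply the power rule term by term:
  d/dx(-4x^4) = -16x^3
  d/dx(-2x^3) = -6x^2
  d/dx(8) = 0
p'(x) = -16x^3 - 6x^2


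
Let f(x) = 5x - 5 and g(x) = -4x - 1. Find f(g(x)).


Substitute g(x) into f:
f(g(x)) = 5*(-4x - 1) + (-5)
Expand and combine: -20x - 10


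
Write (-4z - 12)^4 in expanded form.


Expand (-4z - 12)^4 by repeated multiplication:
  (-4z - 12)^2 = 16z^2 + 96z + 144
  (-4z - 12)^3 = -64z^3 - 576z^2 - 1728z - 1728
= 256z^4 + 3072z^3 + 13824z^2 + 27648z + 20736


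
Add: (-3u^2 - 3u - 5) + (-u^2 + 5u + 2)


Align terms by degree and add:
  -3u^2 - 3u - 5
  -u^2 + 5u + 2
= -4u^2 + 2u - 3


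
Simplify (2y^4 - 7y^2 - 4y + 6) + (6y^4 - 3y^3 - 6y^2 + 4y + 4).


Align terms by degree and add:
  2y^4 - 7y^2 - 4y + 6
+ 6y^4 - 3y^3 - 6y^2 + 4y + 4
= 8y^4 - 3y^3 - 13y^2 + 10


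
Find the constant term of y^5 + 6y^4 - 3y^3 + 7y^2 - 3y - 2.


Read off the constant term: -2


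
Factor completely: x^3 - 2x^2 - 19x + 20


Try integer roots (divisors of 20). x=1: p(1)=0.
Divide out (x - 1): quotient is x^2 - x - 20.
Factor the quadratic: (x + 4)(x - 5)
Result: (x - 1)(x + 4)(x - 5)


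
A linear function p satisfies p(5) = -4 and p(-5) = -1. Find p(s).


p(s) = ms + b. Using p(5)=-4, p(-5)=-1:
m = (-4 + 1)/(5 + 5) = -3/10 = -3/10
b = -4 - m*(5) = -4 + 3/2 = -5/2
p(s) = -(3/10)s - (5/2)


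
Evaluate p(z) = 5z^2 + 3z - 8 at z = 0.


Using direct substitution:
  5 * (0)^2 = 0
  3 * (0)^1 = 0
  constant: -8
Sum = 0 + 0 - 8 = -8


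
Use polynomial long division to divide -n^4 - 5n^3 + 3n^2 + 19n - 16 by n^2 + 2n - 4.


(-n^4 - 5n^3 + 3n^2 + 19n - 16) / (n^2 + 2n - 4)
Step 1: -n^2 * (n^2 + 2n - 4) = -n^4 - 2n^3 + 4n^2; subtract.
Step 2: -3n * (n^2 + 2n - 4) = -3n^3 - 6n^2 + 12n; subtract.
Step 3: 5 * (n^2 + 2n - 4) = 5n^2 + 10n - 20; subtract.
Quotient: -n^2 - 3n + 5, Remainder: -3n + 4


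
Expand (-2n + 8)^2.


Expand (-2n + 8)^2 by repeated multiplication:
= 4n^2 - 32n + 64


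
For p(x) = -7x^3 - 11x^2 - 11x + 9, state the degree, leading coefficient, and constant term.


Highest power of x is 3, with coefficient -7. Constant term is 9.
Degree = 3, leading coefficient = -7, constant term = 9


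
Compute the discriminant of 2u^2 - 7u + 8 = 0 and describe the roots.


D = b^2 - 4ac = (-7)^2 - 4(2)(8) = 49 - 64 = -15
Since D < 0: two complex conjugate roots (no real roots)


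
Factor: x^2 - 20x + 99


Roots satisfy r1 + r2 = -b/a = 20 and r1*r2 = c/a = 99.
So r1 = 9, r2 = 11.
x^2 - 20x + 99 = (x - r1)(x - r2) = (x - 9)(x - 11)


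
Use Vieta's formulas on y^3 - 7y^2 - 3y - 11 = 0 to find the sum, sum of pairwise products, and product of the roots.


Monic cubic y^3+by^2+cy+d=0: sum=-b, pairwise sum=c, product=-d.
b=-7, c=-3, d=-11
r1+r2+r3 = 7
r1r2+r1r3+r2r3 = -3
r1r2r3 = 11


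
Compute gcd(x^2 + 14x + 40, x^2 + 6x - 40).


Factor each:
  x^2 + 14x + 40 = (x + 10)(x + 4)
  x^2 + 6x - 40 = (x + 10)(x - 4)
Common monic factor: x + 10


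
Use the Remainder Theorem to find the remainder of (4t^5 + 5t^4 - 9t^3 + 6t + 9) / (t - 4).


By the Remainder Theorem, the remainder equals p(4):
  4*(4)^5 = 4096
  5*(4)^4 = 1280
  -9*(4)^3 = -576
  0*(4)^2 = 0
  6*(4)^1 = 24
  constant: 9
Sum: 4096 + 1280 - 576 + 0 + 24 + 9 = 4833


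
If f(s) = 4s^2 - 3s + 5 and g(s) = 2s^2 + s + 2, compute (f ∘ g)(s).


Substitute g(s) into f:
f(g(s)) = 4*(2s^2 + s + 2)^2 + (-3)*(2s^2 + s + 2) + 5
(2s^2 + s + 2)^2 = 4s^4 + 4s^3 + 9s^2 + 4s + 4
Expand and combine: 16s^4 + 16s^3 + 30s^2 + 13s + 15


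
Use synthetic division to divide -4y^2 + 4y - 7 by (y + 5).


Synthetic division with c = -5. Coefficients: -4, 4, -7
Bring down -4.
  -4 * -5 = 20; 20 + 4 = 24
  24 * -5 = -120; -120 - 7 = -127
Quotient: -4y + 24, Remainder: -127


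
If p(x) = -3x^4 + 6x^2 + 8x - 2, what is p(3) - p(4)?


p(3) = -167
p(4) = -642
p(3) - p(4) = -167 + 642 = 475


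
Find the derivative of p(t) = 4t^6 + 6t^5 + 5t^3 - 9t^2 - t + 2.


Apply the power rule term by term:
  d/dt(4t^6) = 24t^5
  d/dt(6t^5) = 30t^4
  d/dt(5t^3) = 15t^2
  d/dt(-9t^2) = -18t
  d/dt(-t) = -1
  d/dt(2) = 0
p'(t) = 24t^5 + 30t^4 + 15t^2 - 18t - 1


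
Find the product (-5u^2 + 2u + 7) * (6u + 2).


Distribute each term of the first polynomial:
  (-5u^2)(6u + 2) = -30u^3 - 10u^2
  (2u)(6u + 2) = 12u^2 + 4u
  (7)(6u + 2) = 42u + 14
Sum: -30u^3 + 2u^2 + 46u + 14
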